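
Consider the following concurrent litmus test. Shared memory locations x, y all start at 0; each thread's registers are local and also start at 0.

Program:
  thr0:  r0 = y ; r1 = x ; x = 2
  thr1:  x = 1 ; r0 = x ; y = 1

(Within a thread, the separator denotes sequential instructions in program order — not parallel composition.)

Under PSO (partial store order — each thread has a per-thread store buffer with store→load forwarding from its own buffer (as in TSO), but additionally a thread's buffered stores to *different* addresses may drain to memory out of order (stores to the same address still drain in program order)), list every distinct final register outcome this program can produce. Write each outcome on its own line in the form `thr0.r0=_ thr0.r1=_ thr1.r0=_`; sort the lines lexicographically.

thr0.r0=0 thr0.r1=0 thr1.r0=1
thr0.r0=0 thr0.r1=0 thr1.r0=2
thr0.r0=0 thr0.r1=1 thr1.r0=1
thr0.r0=0 thr0.r1=1 thr1.r0=2
thr0.r0=1 thr0.r1=0 thr1.r0=1
thr0.r0=1 thr0.r1=1 thr1.r0=1

outcome vector order: (thr0.r0,thr0.r1,thr1.r0)
|PSO outcomes| = 6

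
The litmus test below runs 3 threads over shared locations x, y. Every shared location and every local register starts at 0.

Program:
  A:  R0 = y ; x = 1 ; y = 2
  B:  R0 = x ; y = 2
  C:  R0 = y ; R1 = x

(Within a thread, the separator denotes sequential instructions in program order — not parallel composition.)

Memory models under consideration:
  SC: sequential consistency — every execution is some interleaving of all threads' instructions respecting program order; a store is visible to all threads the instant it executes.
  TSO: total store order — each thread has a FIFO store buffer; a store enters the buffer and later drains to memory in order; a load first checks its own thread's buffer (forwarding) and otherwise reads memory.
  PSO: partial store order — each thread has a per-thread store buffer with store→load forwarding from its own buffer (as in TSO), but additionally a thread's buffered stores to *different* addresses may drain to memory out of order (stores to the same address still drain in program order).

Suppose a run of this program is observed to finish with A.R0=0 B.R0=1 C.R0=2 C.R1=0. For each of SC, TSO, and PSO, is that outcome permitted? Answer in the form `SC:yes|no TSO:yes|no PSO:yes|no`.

outcome vector order: (A.R0,B.R0,C.R0,C.R1)
under SC → (0,0,0,0), (0,0,0,1), (0,0,2,0), (0,0,2,1), (0,1,0,0), (0,1,0,1), (0,1,2,1), (2,0,0,0), (2,0,0,1), (2,0,2,0), (2,0,2,1)
under TSO → (0,0,0,0), (0,0,0,1), (0,0,2,0), (0,0,2,1), (0,1,0,0), (0,1,0,1), (0,1,2,1), (2,0,0,0), (2,0,0,1), (2,0,2,0), (2,0,2,1)
under PSO → (0,0,0,0), (0,0,0,1), (0,0,2,0), (0,0,2,1), (0,1,0,0), (0,1,0,1), (0,1,2,0), (0,1,2,1), (2,0,0,0), (2,0,0,1), (2,0,2,0), (2,0,2,1)
target (0,1,2,0) ∈ {PSO}

SC:no TSO:no PSO:yes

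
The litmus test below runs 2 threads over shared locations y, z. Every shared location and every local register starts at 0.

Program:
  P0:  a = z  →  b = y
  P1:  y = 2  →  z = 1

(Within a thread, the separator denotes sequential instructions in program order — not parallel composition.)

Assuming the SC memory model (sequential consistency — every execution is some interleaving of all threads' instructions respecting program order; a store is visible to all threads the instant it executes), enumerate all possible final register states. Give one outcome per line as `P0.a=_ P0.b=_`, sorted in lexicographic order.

P0.a=0 P0.b=0
P0.a=0 P0.b=2
P0.a=1 P0.b=2

outcome vector order: (P0.a,P0.b)
|SC outcomes| = 3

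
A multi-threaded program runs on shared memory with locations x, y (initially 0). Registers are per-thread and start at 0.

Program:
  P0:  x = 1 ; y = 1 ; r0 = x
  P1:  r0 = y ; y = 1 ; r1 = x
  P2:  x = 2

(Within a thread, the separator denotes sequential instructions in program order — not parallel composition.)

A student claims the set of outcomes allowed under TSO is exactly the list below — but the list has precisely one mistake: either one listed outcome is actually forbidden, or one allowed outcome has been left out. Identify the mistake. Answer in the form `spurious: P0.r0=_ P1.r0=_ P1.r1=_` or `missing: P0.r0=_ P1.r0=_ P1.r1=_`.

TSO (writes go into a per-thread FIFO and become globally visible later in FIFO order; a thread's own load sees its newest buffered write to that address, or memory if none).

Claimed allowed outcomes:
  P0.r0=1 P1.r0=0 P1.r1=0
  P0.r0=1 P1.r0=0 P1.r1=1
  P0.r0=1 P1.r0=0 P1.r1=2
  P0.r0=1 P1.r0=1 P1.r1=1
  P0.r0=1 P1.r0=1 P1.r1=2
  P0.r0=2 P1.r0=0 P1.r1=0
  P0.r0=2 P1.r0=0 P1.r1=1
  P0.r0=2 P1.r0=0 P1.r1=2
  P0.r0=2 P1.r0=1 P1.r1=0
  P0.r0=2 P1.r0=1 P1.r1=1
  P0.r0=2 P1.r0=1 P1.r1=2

outcome vector order: (P0.r0,P1.r0,P1.r1)
[TSO] allowed = {(1,0,0); (1,0,1); (1,0,2); (1,1,1); (1,1,2); (2,0,0); (2,0,1); (2,0,2); (2,1,1); (2,1,2)}
claimed∖TSO = {(2,1,0)}

spurious: P0.r0=2 P1.r0=1 P1.r1=0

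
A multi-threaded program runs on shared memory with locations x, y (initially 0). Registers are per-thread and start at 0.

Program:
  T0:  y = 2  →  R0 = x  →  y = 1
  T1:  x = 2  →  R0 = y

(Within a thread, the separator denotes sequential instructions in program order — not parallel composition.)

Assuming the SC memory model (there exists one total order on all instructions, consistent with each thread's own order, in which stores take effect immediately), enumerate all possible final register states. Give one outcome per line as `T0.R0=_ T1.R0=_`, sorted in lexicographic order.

outcome vector order: (T0.R0,T1.R0)
|SC outcomes| = 5

T0.R0=0 T1.R0=1
T0.R0=0 T1.R0=2
T0.R0=2 T1.R0=0
T0.R0=2 T1.R0=1
T0.R0=2 T1.R0=2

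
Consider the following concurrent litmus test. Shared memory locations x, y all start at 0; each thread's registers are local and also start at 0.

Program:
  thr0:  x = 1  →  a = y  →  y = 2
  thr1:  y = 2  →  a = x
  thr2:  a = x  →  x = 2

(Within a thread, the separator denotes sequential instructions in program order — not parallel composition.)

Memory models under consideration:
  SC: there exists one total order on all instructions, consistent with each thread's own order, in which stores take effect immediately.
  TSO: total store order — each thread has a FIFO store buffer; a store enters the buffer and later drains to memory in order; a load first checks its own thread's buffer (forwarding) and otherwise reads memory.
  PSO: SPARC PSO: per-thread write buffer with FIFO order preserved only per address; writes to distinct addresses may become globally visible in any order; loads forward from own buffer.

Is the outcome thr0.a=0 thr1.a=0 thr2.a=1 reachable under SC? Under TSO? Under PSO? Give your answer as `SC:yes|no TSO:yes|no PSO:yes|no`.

outcome vector order: (thr0.a,thr1.a,thr2.a)
[SC] allowed = {(0,1,0) (0,1,1) (0,2,0) (0,2,1) (2,0,0) (2,0,1) (2,1,0) (2,1,1) (2,2,0) (2,2,1)}
[TSO] allowed = {(0,0,0) (0,0,1) (0,1,0) (0,1,1) (0,2,0) (0,2,1) (2,0,0) (2,0,1) (2,1,0) (2,1,1) (2,2,0) (2,2,1)}
[PSO] allowed = {(0,0,0) (0,0,1) (0,1,0) (0,1,1) (0,2,0) (0,2,1) (2,0,0) (2,0,1) (2,1,0) (2,1,1) (2,2,0) (2,2,1)}
target (0,0,1) ∈ {TSO,PSO}

SC:no TSO:yes PSO:yes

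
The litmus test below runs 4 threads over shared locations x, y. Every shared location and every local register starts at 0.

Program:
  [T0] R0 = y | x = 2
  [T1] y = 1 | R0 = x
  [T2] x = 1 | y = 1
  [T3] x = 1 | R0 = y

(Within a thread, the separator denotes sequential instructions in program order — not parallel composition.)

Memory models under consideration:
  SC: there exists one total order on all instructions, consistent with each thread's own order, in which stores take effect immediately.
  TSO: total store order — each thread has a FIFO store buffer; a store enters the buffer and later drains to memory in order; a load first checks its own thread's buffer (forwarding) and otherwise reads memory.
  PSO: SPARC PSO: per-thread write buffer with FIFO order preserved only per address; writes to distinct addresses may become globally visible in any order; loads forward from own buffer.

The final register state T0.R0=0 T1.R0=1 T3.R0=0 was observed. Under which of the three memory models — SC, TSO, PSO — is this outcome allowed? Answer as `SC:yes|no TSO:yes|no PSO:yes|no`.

outcome vector order: (T0.R0,T1.R0,T3.R0)
SC: 10 outcomes — {0/0/1; 0/1/0; 0/1/1; 0/2/0; 0/2/1; 1/0/1; 1/1/0; 1/1/1; 1/2/0; 1/2/1}
TSO: 12 outcomes — {0/0/0; 0/0/1; 0/1/0; 0/1/1; 0/2/0; 0/2/1; 1/0/0; 1/0/1; 1/1/0; 1/1/1; 1/2/0; 1/2/1}
PSO: 12 outcomes — {0/0/0; 0/0/1; 0/1/0; 0/1/1; 0/2/0; 0/2/1; 1/0/0; 1/0/1; 1/1/0; 1/1/1; 1/2/0; 1/2/1}
target 0/1/0 ∈ {SC,TSO,PSO}

SC:yes TSO:yes PSO:yes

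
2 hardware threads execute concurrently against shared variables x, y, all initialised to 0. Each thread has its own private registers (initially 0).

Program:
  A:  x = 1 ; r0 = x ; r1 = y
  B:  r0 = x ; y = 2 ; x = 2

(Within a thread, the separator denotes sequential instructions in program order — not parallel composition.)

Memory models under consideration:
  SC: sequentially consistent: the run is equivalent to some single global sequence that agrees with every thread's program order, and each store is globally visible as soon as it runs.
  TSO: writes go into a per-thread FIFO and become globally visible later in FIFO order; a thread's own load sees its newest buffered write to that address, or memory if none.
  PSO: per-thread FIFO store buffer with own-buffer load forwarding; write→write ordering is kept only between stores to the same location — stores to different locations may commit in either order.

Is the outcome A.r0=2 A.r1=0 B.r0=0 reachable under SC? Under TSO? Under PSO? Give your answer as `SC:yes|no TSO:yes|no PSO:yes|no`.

SC:no TSO:no PSO:yes

outcome vector order: (A.r0,A.r1,B.r0)
[SC] allowed = {1/0/0; 1/0/1; 1/2/0; 1/2/1; 2/2/0; 2/2/1}
[TSO] allowed = {1/0/0; 1/0/1; 1/2/0; 1/2/1; 2/2/0; 2/2/1}
[PSO] allowed = {1/0/0; 1/0/1; 1/2/0; 1/2/1; 2/0/0; 2/0/1; 2/2/0; 2/2/1}
target 2/0/0 ∈ {PSO}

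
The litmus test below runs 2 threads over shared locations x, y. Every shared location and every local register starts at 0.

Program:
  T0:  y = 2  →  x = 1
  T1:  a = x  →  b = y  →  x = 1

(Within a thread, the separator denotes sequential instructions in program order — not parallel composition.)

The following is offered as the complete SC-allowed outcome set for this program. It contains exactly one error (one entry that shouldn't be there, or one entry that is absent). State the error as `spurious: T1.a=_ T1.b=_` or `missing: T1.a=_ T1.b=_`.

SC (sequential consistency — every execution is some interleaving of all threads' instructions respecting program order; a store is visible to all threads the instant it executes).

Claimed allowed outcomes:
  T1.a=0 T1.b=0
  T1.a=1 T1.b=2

outcome vector order: (T1.a,T1.b)
SC: 3 outcomes — {00; 02; 12}
SC∖claimed = {02}

missing: T1.a=0 T1.b=2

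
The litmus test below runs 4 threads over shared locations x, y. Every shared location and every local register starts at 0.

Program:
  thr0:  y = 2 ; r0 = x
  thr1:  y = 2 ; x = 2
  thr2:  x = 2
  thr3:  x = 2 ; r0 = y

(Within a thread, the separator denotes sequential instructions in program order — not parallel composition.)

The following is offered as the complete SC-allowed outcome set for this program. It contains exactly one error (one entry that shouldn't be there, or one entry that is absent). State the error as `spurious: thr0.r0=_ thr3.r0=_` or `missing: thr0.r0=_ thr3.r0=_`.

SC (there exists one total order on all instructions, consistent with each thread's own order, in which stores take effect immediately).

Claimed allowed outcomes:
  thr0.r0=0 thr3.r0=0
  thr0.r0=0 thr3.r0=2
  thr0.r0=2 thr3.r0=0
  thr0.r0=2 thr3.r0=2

spurious: thr0.r0=0 thr3.r0=0

outcome vector order: (thr0.r0,thr3.r0)
under SC → 0/2 2/0 2/2
claimed∖SC = {0/0}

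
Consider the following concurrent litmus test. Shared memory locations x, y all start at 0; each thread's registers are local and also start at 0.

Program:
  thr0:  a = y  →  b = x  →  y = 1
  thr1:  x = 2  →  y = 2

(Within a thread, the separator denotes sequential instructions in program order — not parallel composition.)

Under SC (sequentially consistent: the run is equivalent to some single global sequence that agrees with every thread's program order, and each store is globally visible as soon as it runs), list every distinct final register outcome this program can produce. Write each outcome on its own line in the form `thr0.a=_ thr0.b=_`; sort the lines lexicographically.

outcome vector order: (thr0.a,thr0.b)
|SC outcomes| = 3

thr0.a=0 thr0.b=0
thr0.a=0 thr0.b=2
thr0.a=2 thr0.b=2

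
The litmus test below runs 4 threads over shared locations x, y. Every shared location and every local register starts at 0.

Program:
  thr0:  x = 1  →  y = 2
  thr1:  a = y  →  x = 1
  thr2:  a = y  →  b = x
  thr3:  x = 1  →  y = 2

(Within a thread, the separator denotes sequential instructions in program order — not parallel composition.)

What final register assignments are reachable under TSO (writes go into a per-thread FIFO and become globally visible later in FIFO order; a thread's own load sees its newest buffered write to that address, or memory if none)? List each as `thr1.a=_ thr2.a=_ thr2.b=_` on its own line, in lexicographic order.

thr1.a=0 thr2.a=0 thr2.b=0
thr1.a=0 thr2.a=0 thr2.b=1
thr1.a=0 thr2.a=2 thr2.b=1
thr1.a=2 thr2.a=0 thr2.b=0
thr1.a=2 thr2.a=0 thr2.b=1
thr1.a=2 thr2.a=2 thr2.b=1

outcome vector order: (thr1.a,thr2.a,thr2.b)
|TSO outcomes| = 6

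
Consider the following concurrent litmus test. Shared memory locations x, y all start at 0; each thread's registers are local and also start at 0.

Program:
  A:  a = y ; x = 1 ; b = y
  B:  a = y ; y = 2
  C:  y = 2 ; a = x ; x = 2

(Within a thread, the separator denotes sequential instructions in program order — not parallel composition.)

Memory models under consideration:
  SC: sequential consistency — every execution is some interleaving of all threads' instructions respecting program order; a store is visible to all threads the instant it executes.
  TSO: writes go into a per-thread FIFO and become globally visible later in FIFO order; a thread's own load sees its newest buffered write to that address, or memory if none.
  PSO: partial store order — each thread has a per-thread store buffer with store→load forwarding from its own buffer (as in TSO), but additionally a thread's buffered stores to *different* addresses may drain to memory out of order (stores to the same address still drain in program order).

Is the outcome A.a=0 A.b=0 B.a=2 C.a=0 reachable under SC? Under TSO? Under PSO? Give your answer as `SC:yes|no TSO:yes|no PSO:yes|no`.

SC:no TSO:yes PSO:yes

outcome vector order: (A.a,A.b,B.a,C.a)
SC: 10 outcomes — {0/0/0/1; 0/0/2/1; 0/2/0/0; 0/2/0/1; 0/2/2/0; 0/2/2/1; 2/2/0/0; 2/2/0/1; 2/2/2/0; 2/2/2/1}
TSO: 12 outcomes — {0/0/0/0; 0/0/0/1; 0/0/2/0; 0/0/2/1; 0/2/0/0; 0/2/0/1; 0/2/2/0; 0/2/2/1; 2/2/0/0; 2/2/0/1; 2/2/2/0; 2/2/2/1}
PSO: 12 outcomes — {0/0/0/0; 0/0/0/1; 0/0/2/0; 0/0/2/1; 0/2/0/0; 0/2/0/1; 0/2/2/0; 0/2/2/1; 2/2/0/0; 2/2/0/1; 2/2/2/0; 2/2/2/1}
target 0/0/2/0 ∈ {TSO,PSO}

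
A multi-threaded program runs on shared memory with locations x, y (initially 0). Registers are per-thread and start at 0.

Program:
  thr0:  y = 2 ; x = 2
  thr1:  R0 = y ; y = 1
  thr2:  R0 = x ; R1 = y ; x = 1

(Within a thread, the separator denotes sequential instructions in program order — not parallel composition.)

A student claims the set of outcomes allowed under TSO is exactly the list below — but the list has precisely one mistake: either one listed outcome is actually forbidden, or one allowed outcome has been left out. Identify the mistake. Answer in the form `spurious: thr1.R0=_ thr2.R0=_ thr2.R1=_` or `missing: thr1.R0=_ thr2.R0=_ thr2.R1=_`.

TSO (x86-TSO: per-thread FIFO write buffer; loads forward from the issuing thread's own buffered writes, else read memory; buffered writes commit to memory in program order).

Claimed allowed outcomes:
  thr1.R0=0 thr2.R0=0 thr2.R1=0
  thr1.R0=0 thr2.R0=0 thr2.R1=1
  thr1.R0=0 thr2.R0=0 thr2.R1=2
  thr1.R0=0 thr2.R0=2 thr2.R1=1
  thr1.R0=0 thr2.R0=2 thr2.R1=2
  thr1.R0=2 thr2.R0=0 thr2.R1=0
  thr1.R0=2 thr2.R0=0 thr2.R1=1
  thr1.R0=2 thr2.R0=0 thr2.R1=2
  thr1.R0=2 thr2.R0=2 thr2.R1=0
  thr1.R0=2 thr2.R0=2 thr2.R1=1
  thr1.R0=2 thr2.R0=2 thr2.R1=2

spurious: thr1.R0=2 thr2.R0=2 thr2.R1=0

outcome vector order: (thr1.R0,thr2.R0,thr2.R1)
TSO: 10 outcomes — {000, 001, 002, 021, 022, 200, 201, 202, 221, 222}
claimed∖TSO = {220}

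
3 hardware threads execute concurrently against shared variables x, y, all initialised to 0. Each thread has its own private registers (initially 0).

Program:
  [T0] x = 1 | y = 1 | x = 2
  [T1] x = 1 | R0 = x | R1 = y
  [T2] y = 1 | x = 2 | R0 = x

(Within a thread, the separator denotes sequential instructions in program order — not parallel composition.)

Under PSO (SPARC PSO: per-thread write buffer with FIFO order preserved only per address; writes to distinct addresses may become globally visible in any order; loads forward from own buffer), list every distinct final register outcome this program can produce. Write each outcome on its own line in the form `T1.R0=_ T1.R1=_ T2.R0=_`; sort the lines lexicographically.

outcome vector order: (T1.R0,T1.R1,T2.R0)
|PSO outcomes| = 8

T1.R0=1 T1.R1=0 T2.R0=1
T1.R0=1 T1.R1=0 T2.R0=2
T1.R0=1 T1.R1=1 T2.R0=1
T1.R0=1 T1.R1=1 T2.R0=2
T1.R0=2 T1.R1=0 T2.R0=1
T1.R0=2 T1.R1=0 T2.R0=2
T1.R0=2 T1.R1=1 T2.R0=1
T1.R0=2 T1.R1=1 T2.R0=2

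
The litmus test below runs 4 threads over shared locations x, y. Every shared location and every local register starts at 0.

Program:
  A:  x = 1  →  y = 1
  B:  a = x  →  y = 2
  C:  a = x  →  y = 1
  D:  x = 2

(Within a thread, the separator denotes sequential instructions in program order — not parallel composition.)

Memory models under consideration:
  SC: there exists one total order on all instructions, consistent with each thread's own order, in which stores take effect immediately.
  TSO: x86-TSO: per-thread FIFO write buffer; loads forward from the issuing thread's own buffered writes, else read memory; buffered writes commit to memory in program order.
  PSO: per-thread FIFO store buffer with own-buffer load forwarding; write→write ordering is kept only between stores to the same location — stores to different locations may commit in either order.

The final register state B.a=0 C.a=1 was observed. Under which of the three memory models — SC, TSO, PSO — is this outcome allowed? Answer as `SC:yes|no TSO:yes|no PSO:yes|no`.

outcome vector order: (B.a,C.a)
SC (9): <0 0> <0 1> <0 2> <1 0> <1 1> <1 2> <2 0> <2 1> <2 2>
TSO (9): <0 0> <0 1> <0 2> <1 0> <1 1> <1 2> <2 0> <2 1> <2 2>
PSO (9): <0 0> <0 1> <0 2> <1 0> <1 1> <1 2> <2 0> <2 1> <2 2>
target <0 1> ∈ {SC,TSO,PSO}

SC:yes TSO:yes PSO:yes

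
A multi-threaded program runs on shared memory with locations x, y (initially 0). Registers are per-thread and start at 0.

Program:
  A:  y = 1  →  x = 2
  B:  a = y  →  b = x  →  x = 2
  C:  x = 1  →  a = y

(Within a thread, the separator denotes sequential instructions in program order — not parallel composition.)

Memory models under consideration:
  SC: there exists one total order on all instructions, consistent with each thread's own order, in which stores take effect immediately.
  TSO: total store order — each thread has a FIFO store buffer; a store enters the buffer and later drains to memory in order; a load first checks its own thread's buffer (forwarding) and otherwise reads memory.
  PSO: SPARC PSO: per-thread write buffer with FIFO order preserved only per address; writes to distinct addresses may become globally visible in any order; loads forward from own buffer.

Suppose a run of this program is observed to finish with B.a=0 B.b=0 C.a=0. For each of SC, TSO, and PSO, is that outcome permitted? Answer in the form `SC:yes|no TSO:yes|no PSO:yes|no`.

outcome vector order: (B.a,B.b,C.a)
SC (11): 0/0/0 0/0/1 0/1/0 0/1/1 0/2/0 0/2/1 1/0/1 1/1/0 1/1/1 1/2/0 1/2/1
TSO (12): 0/0/0 0/0/1 0/1/0 0/1/1 0/2/0 0/2/1 1/0/0 1/0/1 1/1/0 1/1/1 1/2/0 1/2/1
PSO (12): 0/0/0 0/0/1 0/1/0 0/1/1 0/2/0 0/2/1 1/0/0 1/0/1 1/1/0 1/1/1 1/2/0 1/2/1
target 0/0/0 ∈ {SC,TSO,PSO}

SC:yes TSO:yes PSO:yes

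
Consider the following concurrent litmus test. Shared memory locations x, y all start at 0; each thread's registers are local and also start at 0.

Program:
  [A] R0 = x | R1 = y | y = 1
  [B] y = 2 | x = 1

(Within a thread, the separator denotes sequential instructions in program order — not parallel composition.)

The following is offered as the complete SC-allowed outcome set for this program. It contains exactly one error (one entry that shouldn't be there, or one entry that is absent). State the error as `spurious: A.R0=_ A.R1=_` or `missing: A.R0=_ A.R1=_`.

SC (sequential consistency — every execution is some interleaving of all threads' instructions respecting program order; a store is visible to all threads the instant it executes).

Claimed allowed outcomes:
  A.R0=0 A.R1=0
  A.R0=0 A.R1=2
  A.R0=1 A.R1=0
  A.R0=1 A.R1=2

outcome vector order: (A.R0,A.R1)
SC (3): (0,0); (0,2); (1,2)
claimed∖SC = {(1,0)}

spurious: A.R0=1 A.R1=0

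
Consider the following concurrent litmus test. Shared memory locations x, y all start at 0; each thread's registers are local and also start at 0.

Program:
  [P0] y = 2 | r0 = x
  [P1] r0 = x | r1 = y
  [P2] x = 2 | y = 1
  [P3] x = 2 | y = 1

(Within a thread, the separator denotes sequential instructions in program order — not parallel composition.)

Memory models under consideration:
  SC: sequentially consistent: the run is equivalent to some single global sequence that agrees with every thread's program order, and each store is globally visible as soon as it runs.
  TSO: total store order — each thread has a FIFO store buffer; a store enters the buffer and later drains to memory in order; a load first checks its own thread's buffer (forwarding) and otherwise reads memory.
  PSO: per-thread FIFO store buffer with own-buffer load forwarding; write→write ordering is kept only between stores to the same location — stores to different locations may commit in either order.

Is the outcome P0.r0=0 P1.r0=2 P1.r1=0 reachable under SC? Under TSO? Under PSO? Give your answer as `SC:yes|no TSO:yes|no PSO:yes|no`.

outcome vector order: (P0.r0,P1.r0,P1.r1)
SC (11): 0/0/0 0/0/1 0/0/2 0/2/1 0/2/2 2/0/0 2/0/1 2/0/2 2/2/0 2/2/1 2/2/2
TSO (12): 0/0/0 0/0/1 0/0/2 0/2/0 0/2/1 0/2/2 2/0/0 2/0/1 2/0/2 2/2/0 2/2/1 2/2/2
PSO (12): 0/0/0 0/0/1 0/0/2 0/2/0 0/2/1 0/2/2 2/0/0 2/0/1 2/0/2 2/2/0 2/2/1 2/2/2
target 0/2/0 ∈ {TSO,PSO}

SC:no TSO:yes PSO:yes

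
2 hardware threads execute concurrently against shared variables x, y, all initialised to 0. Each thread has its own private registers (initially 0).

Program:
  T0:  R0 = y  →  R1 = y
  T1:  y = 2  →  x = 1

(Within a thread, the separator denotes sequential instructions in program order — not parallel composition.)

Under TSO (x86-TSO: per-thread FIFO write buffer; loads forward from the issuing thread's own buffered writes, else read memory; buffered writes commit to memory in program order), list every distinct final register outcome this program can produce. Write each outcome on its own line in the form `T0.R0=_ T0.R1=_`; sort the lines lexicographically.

outcome vector order: (T0.R0,T0.R1)
|TSO outcomes| = 3

T0.R0=0 T0.R1=0
T0.R0=0 T0.R1=2
T0.R0=2 T0.R1=2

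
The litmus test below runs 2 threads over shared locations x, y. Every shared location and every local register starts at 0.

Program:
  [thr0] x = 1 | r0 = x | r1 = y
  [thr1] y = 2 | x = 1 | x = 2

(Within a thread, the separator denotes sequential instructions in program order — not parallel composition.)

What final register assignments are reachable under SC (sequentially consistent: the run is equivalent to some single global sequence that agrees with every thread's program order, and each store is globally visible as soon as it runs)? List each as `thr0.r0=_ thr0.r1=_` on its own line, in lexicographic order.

outcome vector order: (thr0.r0,thr0.r1)
|SC outcomes| = 3

thr0.r0=1 thr0.r1=0
thr0.r0=1 thr0.r1=2
thr0.r0=2 thr0.r1=2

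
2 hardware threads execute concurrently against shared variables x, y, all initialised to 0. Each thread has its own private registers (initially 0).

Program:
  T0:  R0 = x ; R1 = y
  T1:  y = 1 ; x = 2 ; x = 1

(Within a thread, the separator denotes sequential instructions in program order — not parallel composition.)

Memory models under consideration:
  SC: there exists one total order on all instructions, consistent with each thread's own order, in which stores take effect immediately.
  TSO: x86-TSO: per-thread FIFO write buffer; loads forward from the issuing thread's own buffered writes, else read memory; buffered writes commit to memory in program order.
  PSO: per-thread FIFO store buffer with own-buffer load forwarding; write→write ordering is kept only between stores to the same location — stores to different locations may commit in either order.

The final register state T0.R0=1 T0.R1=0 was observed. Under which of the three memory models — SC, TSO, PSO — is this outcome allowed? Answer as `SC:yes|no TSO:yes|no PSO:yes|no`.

outcome vector order: (T0.R0,T0.R1)
SC: 4 outcomes — {<0 0> <0 1> <1 1> <2 1>}
TSO: 4 outcomes — {<0 0> <0 1> <1 1> <2 1>}
PSO: 6 outcomes — {<0 0> <0 1> <1 0> <1 1> <2 0> <2 1>}
target <1 0> ∈ {PSO}

SC:no TSO:no PSO:yes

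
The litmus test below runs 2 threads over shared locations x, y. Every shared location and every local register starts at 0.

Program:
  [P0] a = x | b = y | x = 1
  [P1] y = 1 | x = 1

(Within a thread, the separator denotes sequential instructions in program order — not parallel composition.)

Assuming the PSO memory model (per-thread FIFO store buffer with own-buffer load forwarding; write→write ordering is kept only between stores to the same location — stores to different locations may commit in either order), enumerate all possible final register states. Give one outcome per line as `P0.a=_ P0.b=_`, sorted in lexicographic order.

P0.a=0 P0.b=0
P0.a=0 P0.b=1
P0.a=1 P0.b=0
P0.a=1 P0.b=1

outcome vector order: (P0.a,P0.b)
|PSO outcomes| = 4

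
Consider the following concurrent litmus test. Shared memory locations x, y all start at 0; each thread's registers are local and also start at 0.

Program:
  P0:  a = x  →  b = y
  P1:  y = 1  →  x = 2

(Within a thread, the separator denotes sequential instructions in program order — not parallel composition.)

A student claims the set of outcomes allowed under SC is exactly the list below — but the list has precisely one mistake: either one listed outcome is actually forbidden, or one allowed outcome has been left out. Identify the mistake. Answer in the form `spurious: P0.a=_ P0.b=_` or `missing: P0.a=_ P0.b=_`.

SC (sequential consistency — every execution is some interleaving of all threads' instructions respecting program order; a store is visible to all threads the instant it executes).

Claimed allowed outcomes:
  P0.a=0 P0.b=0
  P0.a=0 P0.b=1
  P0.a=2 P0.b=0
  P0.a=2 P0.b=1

outcome vector order: (P0.a,P0.b)
SC: 3 outcomes — {00, 01, 21}
claimed∖SC = {20}

spurious: P0.a=2 P0.b=0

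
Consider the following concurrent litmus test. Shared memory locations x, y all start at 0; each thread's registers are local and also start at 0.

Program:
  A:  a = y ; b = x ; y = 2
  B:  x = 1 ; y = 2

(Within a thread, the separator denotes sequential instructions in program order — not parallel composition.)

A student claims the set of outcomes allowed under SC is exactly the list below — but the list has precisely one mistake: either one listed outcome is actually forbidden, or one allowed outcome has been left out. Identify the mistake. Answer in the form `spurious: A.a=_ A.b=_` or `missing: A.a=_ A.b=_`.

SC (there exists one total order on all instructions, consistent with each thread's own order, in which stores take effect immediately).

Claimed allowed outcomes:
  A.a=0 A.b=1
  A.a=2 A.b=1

missing: A.a=0 A.b=0

outcome vector order: (A.a,A.b)
under SC → <0 0>; <0 1>; <2 1>
SC∖claimed = {<0 0>}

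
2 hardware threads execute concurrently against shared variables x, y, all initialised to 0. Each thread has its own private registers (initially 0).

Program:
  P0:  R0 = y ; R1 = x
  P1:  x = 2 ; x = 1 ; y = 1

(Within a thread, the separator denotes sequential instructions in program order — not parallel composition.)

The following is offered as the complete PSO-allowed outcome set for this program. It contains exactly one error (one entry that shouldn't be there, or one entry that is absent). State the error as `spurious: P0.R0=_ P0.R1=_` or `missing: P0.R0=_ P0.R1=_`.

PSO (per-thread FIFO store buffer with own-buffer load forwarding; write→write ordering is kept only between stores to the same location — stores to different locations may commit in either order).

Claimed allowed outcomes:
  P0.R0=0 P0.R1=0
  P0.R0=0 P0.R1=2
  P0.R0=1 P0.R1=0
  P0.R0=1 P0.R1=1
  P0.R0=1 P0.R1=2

missing: P0.R0=0 P0.R1=1

outcome vector order: (P0.R0,P0.R1)
PSO: 6 outcomes — {<0 0>, <0 1>, <0 2>, <1 0>, <1 1>, <1 2>}
PSO∖claimed = {<0 1>}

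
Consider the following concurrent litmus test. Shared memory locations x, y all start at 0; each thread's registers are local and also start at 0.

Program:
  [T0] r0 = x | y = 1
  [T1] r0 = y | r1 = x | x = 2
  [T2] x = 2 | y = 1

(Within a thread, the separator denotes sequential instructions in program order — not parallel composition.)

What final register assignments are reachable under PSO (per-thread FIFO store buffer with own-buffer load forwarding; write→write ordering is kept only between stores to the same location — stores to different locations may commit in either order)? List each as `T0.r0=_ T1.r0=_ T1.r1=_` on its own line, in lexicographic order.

T0.r0=0 T1.r0=0 T1.r1=0
T0.r0=0 T1.r0=0 T1.r1=2
T0.r0=0 T1.r0=1 T1.r1=0
T0.r0=0 T1.r0=1 T1.r1=2
T0.r0=2 T1.r0=0 T1.r1=0
T0.r0=2 T1.r0=0 T1.r1=2
T0.r0=2 T1.r0=1 T1.r1=0
T0.r0=2 T1.r0=1 T1.r1=2

outcome vector order: (T0.r0,T1.r0,T1.r1)
|PSO outcomes| = 8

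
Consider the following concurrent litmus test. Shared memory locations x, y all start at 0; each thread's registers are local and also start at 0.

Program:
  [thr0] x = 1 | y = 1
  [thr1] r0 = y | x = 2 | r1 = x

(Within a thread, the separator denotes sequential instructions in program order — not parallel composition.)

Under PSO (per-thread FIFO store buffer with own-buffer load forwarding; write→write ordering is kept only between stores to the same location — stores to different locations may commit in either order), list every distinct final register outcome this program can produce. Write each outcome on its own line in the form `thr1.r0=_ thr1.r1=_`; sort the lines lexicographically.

outcome vector order: (thr1.r0,thr1.r1)
|PSO outcomes| = 4

thr1.r0=0 thr1.r1=1
thr1.r0=0 thr1.r1=2
thr1.r0=1 thr1.r1=1
thr1.r0=1 thr1.r1=2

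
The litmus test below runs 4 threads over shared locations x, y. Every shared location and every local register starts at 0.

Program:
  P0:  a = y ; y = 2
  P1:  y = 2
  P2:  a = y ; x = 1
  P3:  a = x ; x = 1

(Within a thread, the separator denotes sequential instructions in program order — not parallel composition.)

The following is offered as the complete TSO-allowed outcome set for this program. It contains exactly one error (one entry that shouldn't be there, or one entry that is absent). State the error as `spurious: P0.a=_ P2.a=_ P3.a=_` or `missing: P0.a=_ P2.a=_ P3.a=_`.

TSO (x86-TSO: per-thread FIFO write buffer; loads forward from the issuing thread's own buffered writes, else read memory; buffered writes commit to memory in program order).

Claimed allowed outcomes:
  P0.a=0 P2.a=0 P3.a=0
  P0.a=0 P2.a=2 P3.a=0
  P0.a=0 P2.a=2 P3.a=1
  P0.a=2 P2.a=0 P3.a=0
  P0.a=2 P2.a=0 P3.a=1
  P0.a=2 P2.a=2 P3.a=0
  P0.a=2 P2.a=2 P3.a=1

missing: P0.a=0 P2.a=0 P3.a=1

outcome vector order: (P0.a,P2.a,P3.a)
under TSO → <0 0 0> <0 0 1> <0 2 0> <0 2 1> <2 0 0> <2 0 1> <2 2 0> <2 2 1>
TSO∖claimed = {<0 0 1>}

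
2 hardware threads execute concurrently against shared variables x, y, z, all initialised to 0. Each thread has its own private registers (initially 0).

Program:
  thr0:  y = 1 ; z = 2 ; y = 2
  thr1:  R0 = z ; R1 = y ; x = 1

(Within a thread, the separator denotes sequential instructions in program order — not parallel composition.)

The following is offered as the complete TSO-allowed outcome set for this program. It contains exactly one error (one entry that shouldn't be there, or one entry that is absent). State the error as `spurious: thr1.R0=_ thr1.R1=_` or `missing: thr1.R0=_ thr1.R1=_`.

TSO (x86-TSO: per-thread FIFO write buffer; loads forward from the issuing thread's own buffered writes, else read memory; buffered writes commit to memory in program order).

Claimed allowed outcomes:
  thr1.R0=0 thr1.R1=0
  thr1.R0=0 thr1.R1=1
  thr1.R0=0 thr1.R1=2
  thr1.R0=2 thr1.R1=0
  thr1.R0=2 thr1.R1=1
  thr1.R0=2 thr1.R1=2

outcome vector order: (thr1.R0,thr1.R1)
TSO: 5 outcomes — {00 01 02 21 22}
claimed∖TSO = {20}

spurious: thr1.R0=2 thr1.R1=0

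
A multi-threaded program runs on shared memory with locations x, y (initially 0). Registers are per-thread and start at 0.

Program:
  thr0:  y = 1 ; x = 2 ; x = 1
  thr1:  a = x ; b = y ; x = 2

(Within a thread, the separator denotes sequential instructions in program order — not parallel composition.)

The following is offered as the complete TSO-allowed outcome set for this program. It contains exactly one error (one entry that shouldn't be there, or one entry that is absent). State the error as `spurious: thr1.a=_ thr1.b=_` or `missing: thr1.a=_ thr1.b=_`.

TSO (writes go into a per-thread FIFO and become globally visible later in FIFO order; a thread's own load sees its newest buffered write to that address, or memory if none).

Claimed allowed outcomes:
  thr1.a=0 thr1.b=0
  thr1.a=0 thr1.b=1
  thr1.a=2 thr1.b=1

missing: thr1.a=1 thr1.b=1

outcome vector order: (thr1.a,thr1.b)
TSO: 4 outcomes — {00, 01, 11, 21}
TSO∖claimed = {11}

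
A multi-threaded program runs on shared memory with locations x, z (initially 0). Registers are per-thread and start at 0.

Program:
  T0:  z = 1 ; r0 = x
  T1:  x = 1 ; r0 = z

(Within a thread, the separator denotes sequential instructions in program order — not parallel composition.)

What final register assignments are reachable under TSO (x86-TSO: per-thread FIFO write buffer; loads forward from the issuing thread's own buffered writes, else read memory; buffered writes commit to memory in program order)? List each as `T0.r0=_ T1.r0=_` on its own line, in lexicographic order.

outcome vector order: (T0.r0,T1.r0)
|TSO outcomes| = 4

T0.r0=0 T1.r0=0
T0.r0=0 T1.r0=1
T0.r0=1 T1.r0=0
T0.r0=1 T1.r0=1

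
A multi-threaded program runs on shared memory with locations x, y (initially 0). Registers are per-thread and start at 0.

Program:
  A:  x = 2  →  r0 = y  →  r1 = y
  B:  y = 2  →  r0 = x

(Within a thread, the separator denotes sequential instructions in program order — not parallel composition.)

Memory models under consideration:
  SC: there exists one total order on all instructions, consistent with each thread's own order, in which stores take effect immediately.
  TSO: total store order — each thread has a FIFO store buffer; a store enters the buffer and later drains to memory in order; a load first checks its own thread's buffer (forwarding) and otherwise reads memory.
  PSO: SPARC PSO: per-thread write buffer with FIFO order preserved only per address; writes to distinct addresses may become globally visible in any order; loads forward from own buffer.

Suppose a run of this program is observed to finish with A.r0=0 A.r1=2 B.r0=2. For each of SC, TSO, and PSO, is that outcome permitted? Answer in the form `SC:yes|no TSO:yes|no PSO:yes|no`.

outcome vector order: (A.r0,A.r1,B.r0)
[SC] allowed = {(0,0,2); (0,2,2); (2,2,0); (2,2,2)}
[TSO] allowed = {(0,0,0); (0,0,2); (0,2,0); (0,2,2); (2,2,0); (2,2,2)}
[PSO] allowed = {(0,0,0); (0,0,2); (0,2,0); (0,2,2); (2,2,0); (2,2,2)}
target (0,2,2) ∈ {SC,TSO,PSO}

SC:yes TSO:yes PSO:yes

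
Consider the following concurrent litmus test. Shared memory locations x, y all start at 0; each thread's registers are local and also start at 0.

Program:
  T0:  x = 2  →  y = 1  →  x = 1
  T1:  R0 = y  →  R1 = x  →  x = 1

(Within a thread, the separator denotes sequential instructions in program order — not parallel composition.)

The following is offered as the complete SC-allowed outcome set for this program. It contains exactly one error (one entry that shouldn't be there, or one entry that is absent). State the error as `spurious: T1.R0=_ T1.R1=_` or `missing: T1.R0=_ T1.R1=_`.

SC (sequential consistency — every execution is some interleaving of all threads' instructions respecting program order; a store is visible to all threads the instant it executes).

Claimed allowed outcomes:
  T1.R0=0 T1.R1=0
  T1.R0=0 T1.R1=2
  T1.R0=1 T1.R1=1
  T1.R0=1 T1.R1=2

outcome vector order: (T1.R0,T1.R1)
SC: 5 outcomes — {00; 01; 02; 11; 12}
SC∖claimed = {01}

missing: T1.R0=0 T1.R1=1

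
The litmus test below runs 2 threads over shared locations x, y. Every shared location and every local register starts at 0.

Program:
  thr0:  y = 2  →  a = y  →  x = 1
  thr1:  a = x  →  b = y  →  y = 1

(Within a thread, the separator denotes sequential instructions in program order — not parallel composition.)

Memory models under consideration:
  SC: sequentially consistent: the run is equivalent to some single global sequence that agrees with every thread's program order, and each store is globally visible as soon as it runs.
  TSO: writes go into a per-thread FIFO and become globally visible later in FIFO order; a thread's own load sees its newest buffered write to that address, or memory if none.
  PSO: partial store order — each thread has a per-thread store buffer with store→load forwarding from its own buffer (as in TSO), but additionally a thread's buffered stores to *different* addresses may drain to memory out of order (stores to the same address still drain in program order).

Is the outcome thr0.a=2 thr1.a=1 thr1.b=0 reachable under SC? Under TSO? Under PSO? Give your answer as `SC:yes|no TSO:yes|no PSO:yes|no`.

outcome vector order: (thr0.a,thr1.a,thr1.b)
under SC → (1,0,0) (1,0,2) (2,0,0) (2,0,2) (2,1,2)
under TSO → (1,0,0) (1,0,2) (2,0,0) (2,0,2) (2,1,2)
under PSO → (1,0,0) (1,0,2) (2,0,0) (2,0,2) (2,1,0) (2,1,2)
target (2,1,0) ∈ {PSO}

SC:no TSO:no PSO:yes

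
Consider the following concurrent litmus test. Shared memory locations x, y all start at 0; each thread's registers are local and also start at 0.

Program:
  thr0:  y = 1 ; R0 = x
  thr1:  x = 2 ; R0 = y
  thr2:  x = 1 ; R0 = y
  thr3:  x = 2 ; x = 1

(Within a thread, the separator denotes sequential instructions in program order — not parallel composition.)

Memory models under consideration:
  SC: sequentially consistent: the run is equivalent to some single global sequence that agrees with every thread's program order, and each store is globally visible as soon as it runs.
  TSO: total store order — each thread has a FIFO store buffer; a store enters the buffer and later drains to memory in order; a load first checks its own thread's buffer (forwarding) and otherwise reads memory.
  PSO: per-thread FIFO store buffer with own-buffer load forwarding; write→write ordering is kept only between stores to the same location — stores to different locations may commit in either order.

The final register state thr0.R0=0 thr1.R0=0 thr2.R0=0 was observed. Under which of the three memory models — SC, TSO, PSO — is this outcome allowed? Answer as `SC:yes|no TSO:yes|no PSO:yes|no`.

SC:no TSO:yes PSO:yes

outcome vector order: (thr0.R0,thr1.R0,thr2.R0)
SC: 9 outcomes — {(0,1,1) (1,0,0) (1,0,1) (1,1,0) (1,1,1) (2,0,0) (2,0,1) (2,1,0) (2,1,1)}
TSO: 12 outcomes — {(0,0,0) (0,0,1) (0,1,0) (0,1,1) (1,0,0) (1,0,1) (1,1,0) (1,1,1) (2,0,0) (2,0,1) (2,1,0) (2,1,1)}
PSO: 12 outcomes — {(0,0,0) (0,0,1) (0,1,0) (0,1,1) (1,0,0) (1,0,1) (1,1,0) (1,1,1) (2,0,0) (2,0,1) (2,1,0) (2,1,1)}
target (0,0,0) ∈ {TSO,PSO}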